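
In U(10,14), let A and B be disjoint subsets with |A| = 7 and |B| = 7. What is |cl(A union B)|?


|A union B| = 7 + 7 = 14 (disjoint).
In U(10,14), cl(S) = S if |S| < 10, else cl(S) = E.
Since 14 >= 10, cl(A union B) = E.
|cl(A union B)| = 14.

14


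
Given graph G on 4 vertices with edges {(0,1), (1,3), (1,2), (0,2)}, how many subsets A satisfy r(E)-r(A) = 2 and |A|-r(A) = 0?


R(x,y) = sum over A in 2^E of x^(r(E)-r(A)) * y^(|A|-r(A)).
G has 4 vertices, 4 edges. r(E) = 3.
Enumerate all 2^4 = 16 subsets.
Count subsets with r(E)-r(A)=2 and |A|-r(A)=0: 4.

4


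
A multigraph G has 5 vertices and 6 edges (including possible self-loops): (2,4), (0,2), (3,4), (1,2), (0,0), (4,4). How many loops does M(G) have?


In a graphic matroid, a loop is a self-loop edge (u,u) with rank 0.
Examining all 6 edges for self-loops...
Self-loops found: (0,0), (4,4)
Number of loops = 2.

2


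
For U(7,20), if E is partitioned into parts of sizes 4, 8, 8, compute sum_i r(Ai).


r(Ai) = min(|Ai|, 7) for each part.
Sum = min(4,7) + min(8,7) + min(8,7)
    = 4 + 7 + 7
    = 18.

18


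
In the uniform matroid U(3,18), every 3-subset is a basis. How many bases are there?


Bases of U(3,18) are all 3-element subsets of the 18-element ground set.
Number of bases = C(18,3).
C(18,3) = 18! / (3! * 15!) = 816.

816


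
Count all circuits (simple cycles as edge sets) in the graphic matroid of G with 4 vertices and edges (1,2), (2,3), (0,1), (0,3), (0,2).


A circuit in a graphic matroid = edge set of a simple cycle.
G has 4 vertices and 5 edges.
Enumerating all minimal edge subsets forming cycles...
Total circuits found: 3.

3


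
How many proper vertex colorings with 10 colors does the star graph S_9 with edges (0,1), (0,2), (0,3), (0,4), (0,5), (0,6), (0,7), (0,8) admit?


P(tree, k) = k * (k-1)^(8) for any tree on 9 vertices.
P(10) = 10 * 9^8 = 10 * 43046721 = 430467210.

430467210


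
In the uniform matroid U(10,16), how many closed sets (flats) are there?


Flats of U(10,16): every subset of size < 10 is a flat, plus E itself.
Count = (16 choose 0) + (16 choose 1) + (16 choose 2) + (16 choose 3) + (16 choose 4) + (16 choose 5) + (16 choose 6) + (16 choose 7) + (16 choose 8) + (16 choose 9) + 1
     = 1 + 16 + 120 + 560 + 1820 + 4368 + 8008 + 11440 + 12870 + 11440 + 1
     = 50644.

50644


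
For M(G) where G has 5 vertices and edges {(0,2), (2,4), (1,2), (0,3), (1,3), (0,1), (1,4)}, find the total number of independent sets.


An independent set in a graphic matroid is an acyclic edge subset.
G has 5 vertices and 7 edges.
Enumerate all 2^7 = 128 subsets, checking for acyclicity.
Total independent sets = 82.

82


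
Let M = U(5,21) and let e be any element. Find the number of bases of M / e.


Contracting e from U(5,21) gives U(4,20).
Bases of U(4,20) = C(20,4) = (20 * 19 * 18 * 17) / (1 * 2 * 3 * 4) = 4845.

4845


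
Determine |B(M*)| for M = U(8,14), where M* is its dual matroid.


The dual of U(r,n) is U(n-r, n) = U(6,14).
Bases of U(6,14) are all (6)-element subsets.
|B(M*)| = (14 choose 6) = 3003.

3003


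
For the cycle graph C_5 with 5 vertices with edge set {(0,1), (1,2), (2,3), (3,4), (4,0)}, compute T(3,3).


T(C_5; x,y) = x + x^2 + ... + x^(4) + y.
T(3,3) = 3^1 + 3^2 + 3^3 + 3^4 + 3
= 3 + 9 + 27 + 81 + 3
= 123.

123


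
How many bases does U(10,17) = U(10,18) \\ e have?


Deleting e from U(10,18) gives U(10,17) since n > r.
Bases of U(10,17) = C(17,10) = 19448.

19448


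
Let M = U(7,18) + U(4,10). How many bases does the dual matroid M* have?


(M1+M2)* = M1* + M2*.
M1* = U(11,18), bases: C(18,11) = 31824.
M2* = U(6,10), bases: C(10,6) = 210.
|B(M*)| = 31824 * 210 = 6683040.

6683040


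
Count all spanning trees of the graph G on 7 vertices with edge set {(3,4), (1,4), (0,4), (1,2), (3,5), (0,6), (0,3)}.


By Kirchhoff's matrix tree theorem, the number of spanning trees equals
the determinant of any cofactor of the Laplacian matrix L.
G has 7 vertices and 7 edges.
Computing the (6 x 6) cofactor determinant gives 3.

3


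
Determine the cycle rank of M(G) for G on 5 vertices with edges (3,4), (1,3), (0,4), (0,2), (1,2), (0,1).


Cycle rank (nullity) = |E| - r(M) = |E| - (|V| - c).
|E| = 6, |V| = 5, c = 1.
Nullity = 6 - (5 - 1) = 6 - 4 = 2.

2


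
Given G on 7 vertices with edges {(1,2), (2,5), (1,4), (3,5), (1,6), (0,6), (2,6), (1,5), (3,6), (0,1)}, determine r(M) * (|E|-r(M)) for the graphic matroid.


r(M) = |V| - c = 7 - 1 = 6.
nullity = |E| - r(M) = 10 - 6 = 4.
Product = 6 * 4 = 24.

24


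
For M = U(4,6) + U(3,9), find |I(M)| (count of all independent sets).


For a direct sum, |I(M1+M2)| = |I(M1)| * |I(M2)|.
|I(U(4,6))| = sum C(6,k) for k=0..4 = 57.
|I(U(3,9))| = sum C(9,k) for k=0..3 = 130.
Total = 57 * 130 = 7410.

7410


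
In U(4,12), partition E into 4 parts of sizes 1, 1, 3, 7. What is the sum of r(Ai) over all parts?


r(Ai) = min(|Ai|, 4) for each part.
Sum = min(1,4) + min(1,4) + min(3,4) + min(7,4)
    = 1 + 1 + 3 + 4
    = 9.

9


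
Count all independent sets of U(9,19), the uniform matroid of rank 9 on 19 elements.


Independent sets of U(9,19) are all subsets of size <= 9.
Count = (19 choose 0) + (19 choose 1) + (19 choose 2) + (19 choose 3) + (19 choose 4) + (19 choose 5) + (19 choose 6) + (19 choose 7) + (19 choose 8) + (19 choose 9)
     = 1 + 19 + 171 + 969 + 3876 + 11628 + 27132 + 50388 + 75582 + 92378
     = 262144.

262144


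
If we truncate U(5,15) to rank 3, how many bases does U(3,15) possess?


Truncating U(5,15) to rank 3 gives U(3,15).
Bases of U(3,15) are all 3-element subsets of 15 elements.
Number of bases = C(15,3) = (15 * 14 * 13) / (1 * 2 * 3) = 455.

455


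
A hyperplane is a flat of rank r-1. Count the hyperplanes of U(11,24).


Hyperplanes of U(11,24) are flats of rank 10.
In a uniform matroid, these are exactly the (10)-element subsets.
Count = (24 choose 10) = 1961256.

1961256


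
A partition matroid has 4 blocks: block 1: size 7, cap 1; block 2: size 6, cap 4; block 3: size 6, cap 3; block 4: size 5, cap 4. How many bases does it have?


A basis picks exactly ci elements from block i.
Number of bases = product of C(|Si|, ci).
= C(7,1) * C(6,4) * C(6,3) * C(5,4)
= 7 * 15 * 20 * 5
= 10500.

10500


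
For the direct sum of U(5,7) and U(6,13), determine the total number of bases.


Bases of a direct sum M1 + M2: |B| = |B(M1)| * |B(M2)|.
|B(U(5,7))| = C(7,5) = 21.
|B(U(6,13))| = C(13,6) = 1716.
Total bases = 21 * 1716 = 36036.

36036


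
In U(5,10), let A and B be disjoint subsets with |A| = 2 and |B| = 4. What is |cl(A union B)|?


|A union B| = 2 + 4 = 6 (disjoint).
In U(5,10), cl(S) = S if |S| < 5, else cl(S) = E.
Since 6 >= 5, cl(A union B) = E.
|cl(A union B)| = 10.

10


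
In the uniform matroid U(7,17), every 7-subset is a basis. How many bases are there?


Bases of U(7,17) are all 7-element subsets of the 17-element ground set.
Number of bases = C(17,7).
(17 choose 7) = 19448.

19448


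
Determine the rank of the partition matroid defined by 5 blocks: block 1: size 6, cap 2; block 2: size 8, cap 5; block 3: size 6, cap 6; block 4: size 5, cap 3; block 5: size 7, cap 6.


Rank of a partition matroid = sum of min(|Si|, ci) for each block.
= min(6,2) + min(8,5) + min(6,6) + min(5,3) + min(7,6)
= 2 + 5 + 6 + 3 + 6
= 22.

22


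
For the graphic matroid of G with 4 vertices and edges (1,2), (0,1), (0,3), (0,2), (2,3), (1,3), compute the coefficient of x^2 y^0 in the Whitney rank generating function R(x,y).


R(x,y) = sum over A in 2^E of x^(r(E)-r(A)) * y^(|A|-r(A)).
G has 4 vertices, 6 edges. r(E) = 3.
Enumerate all 2^6 = 64 subsets.
Count subsets with r(E)-r(A)=2 and |A|-r(A)=0: 6.

6


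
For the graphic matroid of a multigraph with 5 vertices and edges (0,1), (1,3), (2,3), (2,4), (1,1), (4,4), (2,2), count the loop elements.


In a graphic matroid, a loop is a self-loop edge (u,u) with rank 0.
Examining all 7 edges for self-loops...
Self-loops found: (1,1), (4,4), (2,2)
Number of loops = 3.

3


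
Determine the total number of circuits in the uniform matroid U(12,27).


In U(12,27), circuits are the (13)-element subsets.
Any set of 13 elements is dependent, and removing any one element gives
an independent set of size 12, so it is a minimal dependent set.
Number of circuits = C(27,13) = 20058300.

20058300


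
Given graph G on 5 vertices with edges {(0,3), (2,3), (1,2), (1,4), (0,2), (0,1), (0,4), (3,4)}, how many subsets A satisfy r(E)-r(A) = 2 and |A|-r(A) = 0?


R(x,y) = sum over A in 2^E of x^(r(E)-r(A)) * y^(|A|-r(A)).
G has 5 vertices, 8 edges. r(E) = 4.
Enumerate all 2^8 = 256 subsets.
Count subsets with r(E)-r(A)=2 and |A|-r(A)=0: 28.

28


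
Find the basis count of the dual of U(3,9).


The dual of U(r,n) is U(n-r, n) = U(6,9).
Bases of U(6,9) are all (6)-element subsets.
|B(M*)| = C(9,6) = 84.

84


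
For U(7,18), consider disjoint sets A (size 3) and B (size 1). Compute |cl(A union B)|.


|A union B| = 3 + 1 = 4 (disjoint).
In U(7,18), cl(S) = S if |S| < 7, else cl(S) = E.
Since 4 < 7, cl(A union B) = A union B.
|cl(A union B)| = 4.

4


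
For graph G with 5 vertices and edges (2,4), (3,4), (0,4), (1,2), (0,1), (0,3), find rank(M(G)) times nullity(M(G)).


r(M) = |V| - c = 5 - 1 = 4.
nullity = |E| - r(M) = 6 - 4 = 2.
Product = 4 * 2 = 8.

8


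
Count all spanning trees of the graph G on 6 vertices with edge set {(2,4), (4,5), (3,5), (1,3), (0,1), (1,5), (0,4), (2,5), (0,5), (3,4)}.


By Kirchhoff's matrix tree theorem, the number of spanning trees equals
the determinant of any cofactor of the Laplacian matrix L.
G has 6 vertices and 10 edges.
Computing the (5 x 5) cofactor determinant gives 111.

111


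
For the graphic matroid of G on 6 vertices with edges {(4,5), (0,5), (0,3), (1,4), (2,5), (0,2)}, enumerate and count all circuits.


A circuit in a graphic matroid = edge set of a simple cycle.
G has 6 vertices and 6 edges.
Enumerating all minimal edge subsets forming cycles...
Total circuits found: 1.

1


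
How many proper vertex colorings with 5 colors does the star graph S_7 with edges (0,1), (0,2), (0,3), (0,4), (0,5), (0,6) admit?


P(tree, k) = k * (k-1)^(6) for any tree on 7 vertices.
P(5) = 5 * 4^6 = 5 * 4096 = 20480.

20480


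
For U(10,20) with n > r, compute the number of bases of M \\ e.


Deleting e from U(10,20) gives U(10,19) since n > r.
Bases of U(10,19) = C(19,10) = 19! / (10! * 9!) = 92378.

92378


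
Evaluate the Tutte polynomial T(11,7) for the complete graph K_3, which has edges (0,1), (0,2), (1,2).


T(K_3; x,y) = x^2 + x + y.
T(11,7) = 121 + 11 + 7 = 139.

139


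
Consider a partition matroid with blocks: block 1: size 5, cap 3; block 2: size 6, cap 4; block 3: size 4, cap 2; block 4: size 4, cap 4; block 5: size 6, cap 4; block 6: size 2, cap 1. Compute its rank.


Rank of a partition matroid = sum of min(|Si|, ci) for each block.
= min(5,3) + min(6,4) + min(4,2) + min(4,4) + min(6,4) + min(2,1)
= 3 + 4 + 2 + 4 + 4 + 1
= 18.

18


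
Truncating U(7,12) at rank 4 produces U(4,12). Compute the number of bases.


Truncating U(7,12) to rank 4 gives U(4,12).
Bases of U(4,12) are all 4-element subsets of 12 elements.
Number of bases = C(12,4) = 12! / (4! * 8!) = 495.

495


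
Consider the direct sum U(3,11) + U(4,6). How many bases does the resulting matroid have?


Bases of a direct sum M1 + M2: |B| = |B(M1)| * |B(M2)|.
|B(U(3,11))| = C(11,3) = 165.
|B(U(4,6))| = C(6,4) = 15.
Total bases = 165 * 15 = 2475.

2475


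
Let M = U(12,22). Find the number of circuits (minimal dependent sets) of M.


In U(12,22), circuits are the (13)-element subsets.
Any set of 13 elements is dependent, and removing any one element gives
an independent set of size 12, so it is a minimal dependent set.
Number of circuits = C(22,13) = 497420.

497420


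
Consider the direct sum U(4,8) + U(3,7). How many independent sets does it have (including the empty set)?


For a direct sum, |I(M1+M2)| = |I(M1)| * |I(M2)|.
|I(U(4,8))| = sum C(8,k) for k=0..4 = 163.
|I(U(3,7))| = sum C(7,k) for k=0..3 = 64.
Total = 163 * 64 = 10432.

10432


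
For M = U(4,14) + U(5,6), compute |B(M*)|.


(M1+M2)* = M1* + M2*.
M1* = U(10,14), bases: C(14,10) = 1001.
M2* = U(1,6), bases: C(6,1) = 6.
|B(M*)| = 1001 * 6 = 6006.

6006


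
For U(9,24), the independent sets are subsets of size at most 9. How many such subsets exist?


Independent sets of U(9,24) are all subsets of size <= 9.
Count = C(24,0) + C(24,1) + C(24,2) + C(24,3) + C(24,4) + C(24,5) + C(24,6) + C(24,7) + C(24,8) + C(24,9)
     = 1 + 24 + 276 + 2024 + 10626 + 42504 + 134596 + 346104 + 735471 + 1307504
     = 2579130.

2579130


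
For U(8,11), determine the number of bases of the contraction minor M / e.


Contracting e from U(8,11) gives U(7,10).
Bases of U(7,10) = C(10,7) = 10! / (7! * 3!) = 120.

120


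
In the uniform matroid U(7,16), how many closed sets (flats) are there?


Flats of U(7,16): every subset of size < 7 is a flat, plus E itself.
Count = (16 choose 0) + (16 choose 1) + (16 choose 2) + (16 choose 3) + (16 choose 4) + (16 choose 5) + (16 choose 6) + 1
     = 1 + 16 + 120 + 560 + 1820 + 4368 + 8008 + 1
     = 14894.

14894


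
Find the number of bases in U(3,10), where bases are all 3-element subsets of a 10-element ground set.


Bases of U(3,10) are all 3-element subsets of the 10-element ground set.
Number of bases = C(10,3).
C(10,3) = 10! / (3! * 7!) = 120.

120


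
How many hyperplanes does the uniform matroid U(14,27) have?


Hyperplanes of U(14,27) are flats of rank 13.
In a uniform matroid, these are exactly the (13)-element subsets.
Count = C(27,13) = 27! / (13! * 14!) = 20058300.

20058300


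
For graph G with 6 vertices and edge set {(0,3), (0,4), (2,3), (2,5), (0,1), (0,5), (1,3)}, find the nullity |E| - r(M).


Cycle rank (nullity) = |E| - r(M) = |E| - (|V| - c).
|E| = 7, |V| = 6, c = 1.
Nullity = 7 - (6 - 1) = 7 - 5 = 2.

2


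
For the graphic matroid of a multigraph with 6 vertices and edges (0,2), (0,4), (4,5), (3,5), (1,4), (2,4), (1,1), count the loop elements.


In a graphic matroid, a loop is a self-loop edge (u,u) with rank 0.
Examining all 7 edges for self-loops...
Self-loops found: (1,1)
Number of loops = 1.

1


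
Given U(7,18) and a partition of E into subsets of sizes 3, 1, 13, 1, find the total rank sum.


r(Ai) = min(|Ai|, 7) for each part.
Sum = min(3,7) + min(1,7) + min(13,7) + min(1,7)
    = 3 + 1 + 7 + 1
    = 12.

12


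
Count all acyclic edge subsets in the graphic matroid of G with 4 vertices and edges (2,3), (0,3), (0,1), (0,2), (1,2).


An independent set in a graphic matroid is an acyclic edge subset.
G has 4 vertices and 5 edges.
Enumerate all 2^5 = 32 subsets, checking for acyclicity.
Total independent sets = 24.

24


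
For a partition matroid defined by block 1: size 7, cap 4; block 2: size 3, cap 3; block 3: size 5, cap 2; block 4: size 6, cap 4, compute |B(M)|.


A basis picks exactly ci elements from block i.
Number of bases = product of C(|Si|, ci).
= C(7,4) * C(3,3) * C(5,2) * C(6,4)
= 35 * 1 * 10 * 15
= 5250.

5250


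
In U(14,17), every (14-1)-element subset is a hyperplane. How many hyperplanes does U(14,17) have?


Hyperplanes of U(14,17) are flats of rank 13.
In a uniform matroid, these are exactly the (13)-element subsets.
Count = C(17,13) = 2380.

2380


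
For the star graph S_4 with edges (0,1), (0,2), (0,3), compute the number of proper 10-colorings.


P(tree, k) = k * (k-1)^(3) for any tree on 4 vertices.
P(10) = 10 * 9^3 = 10 * 729 = 7290.

7290


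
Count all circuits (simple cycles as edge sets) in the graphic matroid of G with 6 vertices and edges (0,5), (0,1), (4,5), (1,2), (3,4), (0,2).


A circuit in a graphic matroid = edge set of a simple cycle.
G has 6 vertices and 6 edges.
Enumerating all minimal edge subsets forming cycles...
Total circuits found: 1.

1


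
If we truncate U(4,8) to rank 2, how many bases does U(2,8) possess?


Truncating U(4,8) to rank 2 gives U(2,8).
Bases of U(2,8) are all 2-element subsets of 8 elements.
Number of bases = (8 choose 2) = 28.

28


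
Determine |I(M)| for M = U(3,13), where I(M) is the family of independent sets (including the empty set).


Independent sets of U(3,13) are all subsets of size <= 3.
Count = (13 choose 0) + (13 choose 1) + (13 choose 2) + (13 choose 3)
     = 1 + 13 + 78 + 286
     = 378.

378


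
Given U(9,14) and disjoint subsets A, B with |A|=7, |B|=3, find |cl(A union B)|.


|A union B| = 7 + 3 = 10 (disjoint).
In U(9,14), cl(S) = S if |S| < 9, else cl(S) = E.
Since 10 >= 9, cl(A union B) = E.
|cl(A union B)| = 14.

14


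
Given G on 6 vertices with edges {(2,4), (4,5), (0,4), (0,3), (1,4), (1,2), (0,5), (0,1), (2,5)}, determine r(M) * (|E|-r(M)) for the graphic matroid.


r(M) = |V| - c = 6 - 1 = 5.
nullity = |E| - r(M) = 9 - 5 = 4.
Product = 5 * 4 = 20.

20


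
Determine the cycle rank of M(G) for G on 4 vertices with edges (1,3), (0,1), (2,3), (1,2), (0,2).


Cycle rank (nullity) = |E| - r(M) = |E| - (|V| - c).
|E| = 5, |V| = 4, c = 1.
Nullity = 5 - (4 - 1) = 5 - 3 = 2.

2


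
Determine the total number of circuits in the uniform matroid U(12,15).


In U(12,15), circuits are the (13)-element subsets.
Any set of 13 elements is dependent, and removing any one element gives
an independent set of size 12, so it is a minimal dependent set.
Number of circuits = (15 choose 13) = 105.

105


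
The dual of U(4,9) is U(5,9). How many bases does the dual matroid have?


The dual of U(r,n) is U(n-r, n) = U(5,9).
Bases of U(5,9) are all (5)-element subsets.
|B(M*)| = (9 choose 5) = 126.

126


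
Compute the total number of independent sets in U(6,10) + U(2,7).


For a direct sum, |I(M1+M2)| = |I(M1)| * |I(M2)|.
|I(U(6,10))| = sum C(10,k) for k=0..6 = 848.
|I(U(2,7))| = sum C(7,k) for k=0..2 = 29.
Total = 848 * 29 = 24592.

24592


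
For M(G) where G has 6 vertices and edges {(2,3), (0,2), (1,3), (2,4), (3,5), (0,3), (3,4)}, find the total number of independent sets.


An independent set in a graphic matroid is an acyclic edge subset.
G has 6 vertices and 7 edges.
Enumerate all 2^7 = 128 subsets, checking for acyclicity.
Total independent sets = 96.

96


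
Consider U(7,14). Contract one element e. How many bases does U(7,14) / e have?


Contracting e from U(7,14) gives U(6,13).
Bases of U(6,13) = C(13,6) = 1716.

1716


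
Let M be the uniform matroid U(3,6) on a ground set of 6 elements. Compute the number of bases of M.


Bases of U(3,6) are all 3-element subsets of the 6-element ground set.
Number of bases = C(6,3).
(6 choose 3) = 20.

20


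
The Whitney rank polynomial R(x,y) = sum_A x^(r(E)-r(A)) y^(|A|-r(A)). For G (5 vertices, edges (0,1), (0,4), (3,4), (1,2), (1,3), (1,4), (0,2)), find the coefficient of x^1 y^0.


R(x,y) = sum over A in 2^E of x^(r(E)-r(A)) * y^(|A|-r(A)).
G has 5 vertices, 7 edges. r(E) = 4.
Enumerate all 2^7 = 128 subsets.
Count subsets with r(E)-r(A)=1 and |A|-r(A)=0: 32.

32


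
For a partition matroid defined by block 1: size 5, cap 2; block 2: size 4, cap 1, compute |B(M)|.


A basis picks exactly ci elements from block i.
Number of bases = product of C(|Si|, ci).
= C(5,2) * C(4,1)
= 10 * 4
= 40.

40


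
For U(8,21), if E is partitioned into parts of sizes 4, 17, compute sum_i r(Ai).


r(Ai) = min(|Ai|, 8) for each part.
Sum = min(4,8) + min(17,8)
    = 4 + 8
    = 12.

12


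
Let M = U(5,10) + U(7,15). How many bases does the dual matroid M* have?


(M1+M2)* = M1* + M2*.
M1* = U(5,10), bases: C(10,5) = 252.
M2* = U(8,15), bases: C(15,8) = 6435.
|B(M*)| = 252 * 6435 = 1621620.

1621620


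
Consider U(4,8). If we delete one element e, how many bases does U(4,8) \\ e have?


Deleting e from U(4,8) gives U(4,7) since n > r.
Bases of U(4,7) = (7 choose 4) = 35.

35


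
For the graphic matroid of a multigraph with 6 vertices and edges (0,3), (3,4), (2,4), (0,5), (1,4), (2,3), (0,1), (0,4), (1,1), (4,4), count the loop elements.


In a graphic matroid, a loop is a self-loop edge (u,u) with rank 0.
Examining all 10 edges for self-loops...
Self-loops found: (1,1), (4,4)
Number of loops = 2.

2


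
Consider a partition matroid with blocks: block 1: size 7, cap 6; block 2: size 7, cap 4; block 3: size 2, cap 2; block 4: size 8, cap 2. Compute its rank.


Rank of a partition matroid = sum of min(|Si|, ci) for each block.
= min(7,6) + min(7,4) + min(2,2) + min(8,2)
= 6 + 4 + 2 + 2
= 14.

14


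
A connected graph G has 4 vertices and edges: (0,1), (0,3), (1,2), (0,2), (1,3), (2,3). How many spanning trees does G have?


By Kirchhoff's matrix tree theorem, the number of spanning trees equals
the determinant of any cofactor of the Laplacian matrix L.
G has 4 vertices and 6 edges.
Computing the (3 x 3) cofactor determinant gives 16.

16


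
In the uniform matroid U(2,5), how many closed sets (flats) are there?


Flats of U(2,5): every subset of size < 2 is a flat, plus E itself.
Count = C(5,0) + C(5,1) + 1
     = 1 + 5 + 1
     = 7.

7


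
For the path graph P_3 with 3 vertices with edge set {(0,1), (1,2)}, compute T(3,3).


A path on 3 vertices is a tree with 2 edges.
T(x,y) = x^(2) for any tree.
T(3,3) = 3^2 = 9.

9


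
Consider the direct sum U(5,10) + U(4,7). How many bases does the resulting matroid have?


Bases of a direct sum M1 + M2: |B| = |B(M1)| * |B(M2)|.
|B(U(5,10))| = C(10,5) = 252.
|B(U(4,7))| = C(7,4) = 35.
Total bases = 252 * 35 = 8820.

8820


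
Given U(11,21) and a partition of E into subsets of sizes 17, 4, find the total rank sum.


r(Ai) = min(|Ai|, 11) for each part.
Sum = min(17,11) + min(4,11)
    = 11 + 4
    = 15.

15


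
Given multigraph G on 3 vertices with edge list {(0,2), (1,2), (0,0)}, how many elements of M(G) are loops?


In a graphic matroid, a loop is a self-loop edge (u,u) with rank 0.
Examining all 3 edges for self-loops...
Self-loops found: (0,0)
Number of loops = 1.

1


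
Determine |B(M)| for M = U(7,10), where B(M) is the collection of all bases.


Bases of U(7,10) are all 7-element subsets of the 10-element ground set.
Number of bases = C(10,7).
C(10,7) = 120.

120


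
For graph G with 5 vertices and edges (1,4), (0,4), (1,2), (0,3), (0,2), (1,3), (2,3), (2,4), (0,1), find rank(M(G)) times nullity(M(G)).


r(M) = |V| - c = 5 - 1 = 4.
nullity = |E| - r(M) = 9 - 4 = 5.
Product = 4 * 5 = 20.

20


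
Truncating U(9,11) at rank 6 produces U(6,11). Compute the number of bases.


Truncating U(9,11) to rank 6 gives U(6,11).
Bases of U(6,11) are all 6-element subsets of 11 elements.
Number of bases = C(11,6) = 11! / (6! * 5!) = 462.

462


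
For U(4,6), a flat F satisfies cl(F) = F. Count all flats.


Flats of U(4,6): every subset of size < 4 is a flat, plus E itself.
Count = (6 choose 0) + (6 choose 1) + (6 choose 2) + (6 choose 3) + 1
     = 1 + 6 + 15 + 20 + 1
     = 43.

43


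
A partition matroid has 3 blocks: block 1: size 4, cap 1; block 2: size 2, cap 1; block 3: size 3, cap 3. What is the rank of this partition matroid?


Rank of a partition matroid = sum of min(|Si|, ci) for each block.
= min(4,1) + min(2,1) + min(3,3)
= 1 + 1 + 3
= 5.

5


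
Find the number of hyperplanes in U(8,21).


Hyperplanes of U(8,21) are flats of rank 7.
In a uniform matroid, these are exactly the (7)-element subsets.
Count = (21 choose 7) = 116280.

116280


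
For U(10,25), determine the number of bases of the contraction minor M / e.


Contracting e from U(10,25) gives U(9,24).
Bases of U(9,24) = (24 choose 9) = 1307504.

1307504


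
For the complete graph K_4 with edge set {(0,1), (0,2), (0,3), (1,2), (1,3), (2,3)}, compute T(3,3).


T(K_4; x,y) = x^3 + 3x^2 + 4xy + 2x + y^3 + 3y^2 + 2y.
Substituting x=3, y=3:
= 27 + 27 + 36 + 6 + 27 + 27 + 6
= 156.

156


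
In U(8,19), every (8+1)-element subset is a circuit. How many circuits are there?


In U(8,19), circuits are the (9)-element subsets.
Any set of 9 elements is dependent, and removing any one element gives
an independent set of size 8, so it is a minimal dependent set.
Number of circuits = (19 choose 9) = 92378.

92378


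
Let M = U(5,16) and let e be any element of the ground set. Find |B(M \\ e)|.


Deleting e from U(5,16) gives U(5,15) since n > r.
Bases of U(5,15) = (15 choose 5) = 3003.

3003


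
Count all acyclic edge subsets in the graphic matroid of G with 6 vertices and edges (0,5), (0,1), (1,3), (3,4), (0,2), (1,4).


An independent set in a graphic matroid is an acyclic edge subset.
G has 6 vertices and 6 edges.
Enumerate all 2^6 = 64 subsets, checking for acyclicity.
Total independent sets = 56.

56


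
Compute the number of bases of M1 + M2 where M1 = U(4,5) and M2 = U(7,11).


Bases of a direct sum M1 + M2: |B| = |B(M1)| * |B(M2)|.
|B(U(4,5))| = C(5,4) = 5.
|B(U(7,11))| = C(11,7) = 330.
Total bases = 5 * 330 = 1650.

1650


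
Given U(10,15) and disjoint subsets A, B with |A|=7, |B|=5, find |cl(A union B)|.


|A union B| = 7 + 5 = 12 (disjoint).
In U(10,15), cl(S) = S if |S| < 10, else cl(S) = E.
Since 12 >= 10, cl(A union B) = E.
|cl(A union B)| = 15.

15


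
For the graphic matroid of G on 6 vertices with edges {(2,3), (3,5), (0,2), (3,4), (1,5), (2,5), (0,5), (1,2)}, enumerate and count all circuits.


A circuit in a graphic matroid = edge set of a simple cycle.
G has 6 vertices and 8 edges.
Enumerating all minimal edge subsets forming cycles...
Total circuits found: 6.

6


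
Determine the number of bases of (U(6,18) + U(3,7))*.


(M1+M2)* = M1* + M2*.
M1* = U(12,18), bases: C(18,12) = 18564.
M2* = U(4,7), bases: C(7,4) = 35.
|B(M*)| = 18564 * 35 = 649740.

649740


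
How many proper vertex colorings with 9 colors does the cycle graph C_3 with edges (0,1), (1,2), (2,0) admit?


P(C_3, k) = (k-1)^3 + (-1)^3*(k-1).
P(9) = (8)^3 - 8
= 512 - 8 = 504.

504


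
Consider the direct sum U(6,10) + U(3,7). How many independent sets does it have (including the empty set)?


For a direct sum, |I(M1+M2)| = |I(M1)| * |I(M2)|.
|I(U(6,10))| = sum C(10,k) for k=0..6 = 848.
|I(U(3,7))| = sum C(7,k) for k=0..3 = 64.
Total = 848 * 64 = 54272.

54272


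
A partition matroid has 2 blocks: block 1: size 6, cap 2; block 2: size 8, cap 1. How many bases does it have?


A basis picks exactly ci elements from block i.
Number of bases = product of C(|Si|, ci).
= C(6,2) * C(8,1)
= 15 * 8
= 120.

120


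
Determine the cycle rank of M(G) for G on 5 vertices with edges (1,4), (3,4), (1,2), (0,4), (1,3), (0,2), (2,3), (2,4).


Cycle rank (nullity) = |E| - r(M) = |E| - (|V| - c).
|E| = 8, |V| = 5, c = 1.
Nullity = 8 - (5 - 1) = 8 - 4 = 4.

4


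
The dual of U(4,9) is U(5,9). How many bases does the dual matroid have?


The dual of U(r,n) is U(n-r, n) = U(5,9).
Bases of U(5,9) are all (5)-element subsets.
|B(M*)| = C(9,5) = 9! / (5! * 4!) = 126.

126


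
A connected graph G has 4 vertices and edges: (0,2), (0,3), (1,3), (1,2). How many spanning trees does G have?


By Kirchhoff's matrix tree theorem, the number of spanning trees equals
the determinant of any cofactor of the Laplacian matrix L.
G has 4 vertices and 4 edges.
Computing the (3 x 3) cofactor determinant gives 4.

4


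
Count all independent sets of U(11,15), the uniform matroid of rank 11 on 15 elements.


Independent sets of U(11,15) are all subsets of size <= 11.
Count = (15 choose 0) + (15 choose 1) + (15 choose 2) + (15 choose 3) + (15 choose 4) + (15 choose 5) + (15 choose 6) + (15 choose 7) + (15 choose 8) + (15 choose 9) + (15 choose 10) + (15 choose 11)
     = 1 + 15 + 105 + 455 + 1365 + 3003 + 5005 + 6435 + 6435 + 5005 + 3003 + 1365
     = 32192.

32192


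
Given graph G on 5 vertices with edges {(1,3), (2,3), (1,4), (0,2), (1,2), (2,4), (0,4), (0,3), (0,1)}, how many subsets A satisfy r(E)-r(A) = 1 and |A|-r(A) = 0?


R(x,y) = sum over A in 2^E of x^(r(E)-r(A)) * y^(|A|-r(A)).
G has 5 vertices, 9 edges. r(E) = 4.
Enumerate all 2^9 = 512 subsets.
Count subsets with r(E)-r(A)=1 and |A|-r(A)=0: 77.

77


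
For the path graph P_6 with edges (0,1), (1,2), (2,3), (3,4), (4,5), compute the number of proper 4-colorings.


P(P_6, k) = k * (k-1)^(5).
P(4) = 4 * 3^5 = 4 * 243 = 972.

972


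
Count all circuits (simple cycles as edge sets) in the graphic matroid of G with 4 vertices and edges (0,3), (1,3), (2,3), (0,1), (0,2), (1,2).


A circuit in a graphic matroid = edge set of a simple cycle.
G has 4 vertices and 6 edges.
Enumerating all minimal edge subsets forming cycles...
Total circuits found: 7.

7


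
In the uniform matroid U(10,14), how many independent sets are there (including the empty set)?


Independent sets of U(10,14) are all subsets of size <= 10.
Count = C(14,0) + C(14,1) + C(14,2) + C(14,3) + C(14,4) + C(14,5) + C(14,6) + C(14,7) + C(14,8) + C(14,9) + C(14,10)
     = 1 + 14 + 91 + 364 + 1001 + 2002 + 3003 + 3432 + 3003 + 2002 + 1001
     = 15914.

15914


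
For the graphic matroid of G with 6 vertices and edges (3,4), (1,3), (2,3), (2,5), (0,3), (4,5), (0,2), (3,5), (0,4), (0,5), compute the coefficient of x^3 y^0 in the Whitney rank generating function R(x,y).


R(x,y) = sum over A in 2^E of x^(r(E)-r(A)) * y^(|A|-r(A)).
G has 6 vertices, 10 edges. r(E) = 5.
Enumerate all 2^10 = 1024 subsets.
Count subsets with r(E)-r(A)=3 and |A|-r(A)=0: 45.

45


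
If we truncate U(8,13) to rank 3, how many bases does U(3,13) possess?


Truncating U(8,13) to rank 3 gives U(3,13).
Bases of U(3,13) are all 3-element subsets of 13 elements.
Number of bases = C(13,3) = (13 * 12 * 11) / (1 * 2 * 3) = 286.

286


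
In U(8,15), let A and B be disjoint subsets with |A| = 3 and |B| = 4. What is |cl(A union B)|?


|A union B| = 3 + 4 = 7 (disjoint).
In U(8,15), cl(S) = S if |S| < 8, else cl(S) = E.
Since 7 < 8, cl(A union B) = A union B.
|cl(A union B)| = 7.

7


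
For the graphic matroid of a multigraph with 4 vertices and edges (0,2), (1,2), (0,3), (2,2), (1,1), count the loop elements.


In a graphic matroid, a loop is a self-loop edge (u,u) with rank 0.
Examining all 5 edges for self-loops...
Self-loops found: (2,2), (1,1)
Number of loops = 2.

2


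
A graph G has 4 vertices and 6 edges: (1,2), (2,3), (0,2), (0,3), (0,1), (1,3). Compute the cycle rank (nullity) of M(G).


Cycle rank (nullity) = |E| - r(M) = |E| - (|V| - c).
|E| = 6, |V| = 4, c = 1.
Nullity = 6 - (4 - 1) = 6 - 3 = 3.

3


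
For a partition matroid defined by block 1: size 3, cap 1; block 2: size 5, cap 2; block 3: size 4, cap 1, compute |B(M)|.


A basis picks exactly ci elements from block i.
Number of bases = product of C(|Si|, ci).
= C(3,1) * C(5,2) * C(4,1)
= 3 * 10 * 4
= 120.

120


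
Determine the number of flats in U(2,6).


Flats of U(2,6): every subset of size < 2 is a flat, plus E itself.
Count = (6 choose 0) + (6 choose 1) + 1
     = 1 + 6 + 1
     = 8.

8


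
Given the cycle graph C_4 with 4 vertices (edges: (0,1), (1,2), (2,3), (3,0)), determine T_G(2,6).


T(C_4; x,y) = x + x^2 + ... + x^(3) + y.
T(2,6) = 2^1 + 2^2 + 2^3 + 6
= 2 + 4 + 8 + 6
= 20.

20


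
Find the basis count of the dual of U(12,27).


The dual of U(r,n) is U(n-r, n) = U(15,27).
Bases of U(15,27) are all (15)-element subsets.
|B(M*)| = C(27,15) = 27! / (15! * 12!) = 17383860.

17383860


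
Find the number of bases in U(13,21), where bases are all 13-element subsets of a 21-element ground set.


Bases of U(13,21) are all 13-element subsets of the 21-element ground set.
Number of bases = C(21,13).
(21 choose 13) = 203490.

203490


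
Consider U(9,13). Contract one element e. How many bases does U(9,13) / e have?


Contracting e from U(9,13) gives U(8,12).
Bases of U(8,12) = C(12,8) = 495.

495


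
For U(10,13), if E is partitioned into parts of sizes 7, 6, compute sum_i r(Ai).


r(Ai) = min(|Ai|, 10) for each part.
Sum = min(7,10) + min(6,10)
    = 7 + 6
    = 13.

13


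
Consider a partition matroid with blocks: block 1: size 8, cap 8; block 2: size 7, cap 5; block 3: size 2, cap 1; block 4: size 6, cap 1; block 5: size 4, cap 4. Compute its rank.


Rank of a partition matroid = sum of min(|Si|, ci) for each block.
= min(8,8) + min(7,5) + min(2,1) + min(6,1) + min(4,4)
= 8 + 5 + 1 + 1 + 4
= 19.

19


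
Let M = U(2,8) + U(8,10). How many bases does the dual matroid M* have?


(M1+M2)* = M1* + M2*.
M1* = U(6,8), bases: C(8,6) = 28.
M2* = U(2,10), bases: C(10,2) = 45.
|B(M*)| = 28 * 45 = 1260.

1260


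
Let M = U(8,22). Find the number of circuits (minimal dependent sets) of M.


In U(8,22), circuits are the (9)-element subsets.
Any set of 9 elements is dependent, and removing any one element gives
an independent set of size 8, so it is a minimal dependent set.
Number of circuits = C(22,9) = 497420.

497420


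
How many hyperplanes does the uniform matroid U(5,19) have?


Hyperplanes of U(5,19) are flats of rank 4.
In a uniform matroid, these are exactly the (4)-element subsets.
Count = C(19,4) = 19! / (4! * 15!) = 3876.

3876


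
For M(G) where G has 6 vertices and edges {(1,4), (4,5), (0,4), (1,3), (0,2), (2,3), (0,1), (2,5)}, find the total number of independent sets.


An independent set in a graphic matroid is an acyclic edge subset.
G has 6 vertices and 8 edges.
Enumerate all 2^8 = 256 subsets, checking for acyclicity.
Total independent sets = 190.

190


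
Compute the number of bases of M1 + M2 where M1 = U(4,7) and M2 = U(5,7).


Bases of a direct sum M1 + M2: |B| = |B(M1)| * |B(M2)|.
|B(U(4,7))| = C(7,4) = 35.
|B(U(5,7))| = C(7,5) = 21.
Total bases = 35 * 21 = 735.

735


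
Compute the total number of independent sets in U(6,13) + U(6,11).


For a direct sum, |I(M1+M2)| = |I(M1)| * |I(M2)|.
|I(U(6,13))| = sum C(13,k) for k=0..6 = 4096.
|I(U(6,11))| = sum C(11,k) for k=0..6 = 1486.
Total = 4096 * 1486 = 6086656.

6086656


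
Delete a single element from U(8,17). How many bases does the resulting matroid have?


Deleting e from U(8,17) gives U(8,16) since n > r.
Bases of U(8,16) = C(16,8) = 16! / (8! * 8!) = 12870.

12870


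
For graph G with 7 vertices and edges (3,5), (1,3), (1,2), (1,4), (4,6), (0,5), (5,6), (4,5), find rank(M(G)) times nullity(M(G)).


r(M) = |V| - c = 7 - 1 = 6.
nullity = |E| - r(M) = 8 - 6 = 2.
Product = 6 * 2 = 12.

12


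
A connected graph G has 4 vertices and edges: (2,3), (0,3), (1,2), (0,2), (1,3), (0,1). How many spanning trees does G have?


By Kirchhoff's matrix tree theorem, the number of spanning trees equals
the determinant of any cofactor of the Laplacian matrix L.
G has 4 vertices and 6 edges.
Computing the (3 x 3) cofactor determinant gives 16.

16


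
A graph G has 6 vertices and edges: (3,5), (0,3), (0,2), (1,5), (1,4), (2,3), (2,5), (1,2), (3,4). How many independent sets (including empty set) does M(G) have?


An independent set in a graphic matroid is an acyclic edge subset.
G has 6 vertices and 9 edges.
Enumerate all 2^9 = 512 subsets, checking for acyclicity.
Total independent sets = 292.

292


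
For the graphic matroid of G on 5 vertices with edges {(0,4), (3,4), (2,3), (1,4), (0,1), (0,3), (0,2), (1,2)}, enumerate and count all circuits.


A circuit in a graphic matroid = edge set of a simple cycle.
G has 5 vertices and 8 edges.
Enumerating all minimal edge subsets forming cycles...
Total circuits found: 13.

13


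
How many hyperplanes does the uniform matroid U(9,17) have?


Hyperplanes of U(9,17) are flats of rank 8.
In a uniform matroid, these are exactly the (8)-element subsets.
Count = C(17,8) = 24310.

24310


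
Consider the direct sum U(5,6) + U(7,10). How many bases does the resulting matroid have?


Bases of a direct sum M1 + M2: |B| = |B(M1)| * |B(M2)|.
|B(U(5,6))| = C(6,5) = 6.
|B(U(7,10))| = C(10,7) = 120.
Total bases = 6 * 120 = 720.

720


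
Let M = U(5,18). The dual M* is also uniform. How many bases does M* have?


The dual of U(r,n) is U(n-r, n) = U(13,18).
Bases of U(13,18) are all (13)-element subsets.
|B(M*)| = (18 choose 13) = 8568.

8568


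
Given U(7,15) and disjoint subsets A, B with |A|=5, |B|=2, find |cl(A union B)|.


|A union B| = 5 + 2 = 7 (disjoint).
In U(7,15), cl(S) = S if |S| < 7, else cl(S) = E.
Since 7 >= 7, cl(A union B) = E.
|cl(A union B)| = 15.

15


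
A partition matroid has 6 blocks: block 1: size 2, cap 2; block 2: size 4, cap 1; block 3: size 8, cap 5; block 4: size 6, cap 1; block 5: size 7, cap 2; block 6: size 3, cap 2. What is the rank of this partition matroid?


Rank of a partition matroid = sum of min(|Si|, ci) for each block.
= min(2,2) + min(4,1) + min(8,5) + min(6,1) + min(7,2) + min(3,2)
= 2 + 1 + 5 + 1 + 2 + 2
= 13.

13


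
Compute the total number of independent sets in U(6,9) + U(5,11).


For a direct sum, |I(M1+M2)| = |I(M1)| * |I(M2)|.
|I(U(6,9))| = sum C(9,k) for k=0..6 = 466.
|I(U(5,11))| = sum C(11,k) for k=0..5 = 1024.
Total = 466 * 1024 = 477184.

477184


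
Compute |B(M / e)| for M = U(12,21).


Contracting e from U(12,21) gives U(11,20).
Bases of U(11,20) = C(20,11) = 20! / (11! * 9!) = 167960.

167960


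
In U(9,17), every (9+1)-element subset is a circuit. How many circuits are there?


In U(9,17), circuits are the (10)-element subsets.
Any set of 10 elements is dependent, and removing any one element gives
an independent set of size 9, so it is a minimal dependent set.
Number of circuits = C(17,10) = 17! / (10! * 7!) = 19448.

19448


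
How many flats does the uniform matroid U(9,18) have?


Flats of U(9,18): every subset of size < 9 is a flat, plus E itself.
Count = (18 choose 0) + (18 choose 1) + (18 choose 2) + (18 choose 3) + (18 choose 4) + (18 choose 5) + (18 choose 6) + (18 choose 7) + (18 choose 8) + 1
     = 1 + 18 + 153 + 816 + 3060 + 8568 + 18564 + 31824 + 43758 + 1
     = 106763.

106763


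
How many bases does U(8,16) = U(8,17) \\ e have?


Deleting e from U(8,17) gives U(8,16) since n > r.
Bases of U(8,16) = (16 choose 8) = 12870.

12870


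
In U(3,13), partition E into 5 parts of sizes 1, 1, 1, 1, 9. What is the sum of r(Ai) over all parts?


r(Ai) = min(|Ai|, 3) for each part.
Sum = min(1,3) + min(1,3) + min(1,3) + min(1,3) + min(9,3)
    = 1 + 1 + 1 + 1 + 3
    = 7.

7


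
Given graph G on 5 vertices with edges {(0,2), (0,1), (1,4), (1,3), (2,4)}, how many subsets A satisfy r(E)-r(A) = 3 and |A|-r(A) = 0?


R(x,y) = sum over A in 2^E of x^(r(E)-r(A)) * y^(|A|-r(A)).
G has 5 vertices, 5 edges. r(E) = 4.
Enumerate all 2^5 = 32 subsets.
Count subsets with r(E)-r(A)=3 and |A|-r(A)=0: 5.

5


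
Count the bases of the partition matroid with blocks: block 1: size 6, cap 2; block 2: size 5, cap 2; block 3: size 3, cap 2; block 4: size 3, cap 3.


A basis picks exactly ci elements from block i.
Number of bases = product of C(|Si|, ci).
= C(6,2) * C(5,2) * C(3,2) * C(3,3)
= 15 * 10 * 3 * 1
= 450.

450


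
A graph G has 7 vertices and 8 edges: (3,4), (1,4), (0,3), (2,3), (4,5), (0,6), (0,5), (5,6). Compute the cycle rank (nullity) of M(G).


Cycle rank (nullity) = |E| - r(M) = |E| - (|V| - c).
|E| = 8, |V| = 7, c = 1.
Nullity = 8 - (7 - 1) = 8 - 6 = 2.

2


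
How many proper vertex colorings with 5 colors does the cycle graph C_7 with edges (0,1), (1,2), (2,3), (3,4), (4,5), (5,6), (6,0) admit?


P(C_7, k) = (k-1)^7 + (-1)^7*(k-1).
P(5) = (4)^7 - 4
= 16384 - 4 = 16380.

16380


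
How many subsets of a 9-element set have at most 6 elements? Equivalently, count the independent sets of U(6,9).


Independent sets of U(6,9) are all subsets of size <= 6.
Count = (9 choose 0) + (9 choose 1) + (9 choose 2) + (9 choose 3) + (9 choose 4) + (9 choose 5) + (9 choose 6)
     = 1 + 9 + 36 + 84 + 126 + 126 + 84
     = 466.

466


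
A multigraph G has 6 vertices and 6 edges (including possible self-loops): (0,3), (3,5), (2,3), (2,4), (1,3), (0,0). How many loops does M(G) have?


In a graphic matroid, a loop is a self-loop edge (u,u) with rank 0.
Examining all 6 edges for self-loops...
Self-loops found: (0,0)
Number of loops = 1.

1
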